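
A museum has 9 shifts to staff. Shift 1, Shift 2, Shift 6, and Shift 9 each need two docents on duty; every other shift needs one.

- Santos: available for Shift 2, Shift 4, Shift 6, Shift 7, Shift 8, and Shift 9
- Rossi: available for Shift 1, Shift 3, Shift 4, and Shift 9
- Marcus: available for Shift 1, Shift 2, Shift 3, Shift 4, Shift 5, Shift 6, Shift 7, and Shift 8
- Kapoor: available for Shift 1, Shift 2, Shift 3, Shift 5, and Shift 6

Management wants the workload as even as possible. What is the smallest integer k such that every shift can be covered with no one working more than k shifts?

4

With 4 docents and 13 worker-slots to fill, someone must work at least ⌈13/4⌉ = 4 shifts, so k ≥ 4.
k = 4 works: Shift 1→Rossi+Marcus, Shift 2→Santos+Marcus, Shift 3→Rossi, Shift 4→Rossi, Shift 5→Marcus, Shift 6→Marcus+Kapoor, Shift 7→Santos, Shift 8→Santos, Shift 9→Santos+Rossi.
Loads: Santos 4, Rossi 4, Marcus 4, Kapoor 1 — all ≤ 4.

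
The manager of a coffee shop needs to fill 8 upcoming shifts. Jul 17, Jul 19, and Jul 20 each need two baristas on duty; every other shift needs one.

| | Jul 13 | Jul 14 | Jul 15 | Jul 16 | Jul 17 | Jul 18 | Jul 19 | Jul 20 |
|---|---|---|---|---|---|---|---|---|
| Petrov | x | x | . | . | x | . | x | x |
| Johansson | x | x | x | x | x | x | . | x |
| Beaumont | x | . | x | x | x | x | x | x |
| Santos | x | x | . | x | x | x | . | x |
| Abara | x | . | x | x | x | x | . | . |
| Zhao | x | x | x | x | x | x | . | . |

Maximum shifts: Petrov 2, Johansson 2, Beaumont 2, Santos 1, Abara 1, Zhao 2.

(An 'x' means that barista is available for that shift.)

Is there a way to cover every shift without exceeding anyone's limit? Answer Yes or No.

No

Total capacity is 2+2+2+1+1+2 = 10 but 11 worker-slots are needed — infeasible.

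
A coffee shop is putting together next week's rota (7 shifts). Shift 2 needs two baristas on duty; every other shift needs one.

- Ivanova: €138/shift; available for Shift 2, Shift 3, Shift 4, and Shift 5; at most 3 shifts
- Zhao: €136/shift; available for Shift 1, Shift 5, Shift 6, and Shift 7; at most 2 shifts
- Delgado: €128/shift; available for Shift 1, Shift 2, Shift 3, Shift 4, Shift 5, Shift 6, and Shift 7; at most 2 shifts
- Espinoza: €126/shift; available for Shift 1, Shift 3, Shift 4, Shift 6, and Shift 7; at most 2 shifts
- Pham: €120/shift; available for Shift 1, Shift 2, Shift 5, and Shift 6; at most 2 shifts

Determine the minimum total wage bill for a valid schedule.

€1020

Picking the cheapest available barista for each shift independently would cost €986, but that ignores the shift limits.
An optimal schedule: Shift 1→Pham, Shift 2→Pham+Delgado, Shift 3→Espinoza, Shift 4→Espinoza, Shift 5→Zhao, Shift 6→Zhao, Shift 7→Delgado.
Total: 120 + 120 + 128 + 126 + 126 + 136 + 136 + 128 = €1020.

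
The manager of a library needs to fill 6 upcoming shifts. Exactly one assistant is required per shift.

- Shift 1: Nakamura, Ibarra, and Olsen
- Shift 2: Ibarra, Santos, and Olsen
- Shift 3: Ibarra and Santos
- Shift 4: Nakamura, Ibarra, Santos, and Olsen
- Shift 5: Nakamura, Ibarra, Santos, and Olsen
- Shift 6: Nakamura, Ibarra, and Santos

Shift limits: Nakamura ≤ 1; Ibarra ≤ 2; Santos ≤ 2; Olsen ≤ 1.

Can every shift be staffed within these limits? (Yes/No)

One valid schedule: Shift 1→Nakamura, Shift 2→Ibarra, Shift 3→Ibarra, Shift 4→Santos, Shift 5→Olsen, Shift 6→Santos.
Loads: Nakamura 1/1, Ibarra 2/2, Santos 2/2, Olsen 1/1 — all within limits.

Yes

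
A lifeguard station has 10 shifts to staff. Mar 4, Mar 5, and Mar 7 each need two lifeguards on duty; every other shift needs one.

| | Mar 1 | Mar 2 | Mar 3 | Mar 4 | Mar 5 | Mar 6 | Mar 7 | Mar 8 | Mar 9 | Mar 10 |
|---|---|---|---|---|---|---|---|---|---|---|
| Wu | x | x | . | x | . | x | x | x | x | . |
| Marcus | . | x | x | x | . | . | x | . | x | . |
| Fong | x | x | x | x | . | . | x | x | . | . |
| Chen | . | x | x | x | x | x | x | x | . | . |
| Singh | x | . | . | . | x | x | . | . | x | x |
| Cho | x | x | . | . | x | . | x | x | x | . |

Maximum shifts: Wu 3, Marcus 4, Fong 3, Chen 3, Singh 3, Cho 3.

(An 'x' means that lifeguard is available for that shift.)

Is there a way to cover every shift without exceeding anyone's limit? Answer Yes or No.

Mar 10 can only be covered by Singh, so that assignment is forced.
One valid schedule: Mar 1→Wu, Mar 2→Marcus, Mar 3→Marcus, Mar 4→Marcus+Fong, Mar 5→Chen+Singh, Mar 6→Wu, Mar 7→Fong+Chen, Mar 8→Wu, Mar 9→Marcus, Mar 10→Singh.
Loads: Wu 3/3, Marcus 4/4, Fong 2/3, Chen 2/3, Singh 2/3, Cho 0/3 — all within limits.

Yes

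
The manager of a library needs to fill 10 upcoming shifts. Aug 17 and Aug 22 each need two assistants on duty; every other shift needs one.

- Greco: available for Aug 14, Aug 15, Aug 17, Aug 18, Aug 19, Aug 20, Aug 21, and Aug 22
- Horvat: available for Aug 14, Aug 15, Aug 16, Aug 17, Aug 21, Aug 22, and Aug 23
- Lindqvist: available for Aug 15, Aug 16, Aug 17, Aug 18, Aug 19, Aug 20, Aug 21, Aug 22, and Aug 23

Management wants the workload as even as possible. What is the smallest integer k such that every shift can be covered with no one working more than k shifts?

With 3 assistants and 12 worker-slots to fill, someone must work at least ⌈12/3⌉ = 4 shifts, so k ≥ 4.
k = 4 works: Aug 14→Greco, Aug 15→Lindqvist, Aug 16→Horvat, Aug 17→Horvat+Lindqvist, Aug 18→Greco, Aug 19→Greco, Aug 20→Greco, Aug 21→Lindqvist, Aug 22→Horvat+Lindqvist, Aug 23→Horvat.
Loads: Greco 4, Horvat 4, Lindqvist 4 — all ≤ 4.

4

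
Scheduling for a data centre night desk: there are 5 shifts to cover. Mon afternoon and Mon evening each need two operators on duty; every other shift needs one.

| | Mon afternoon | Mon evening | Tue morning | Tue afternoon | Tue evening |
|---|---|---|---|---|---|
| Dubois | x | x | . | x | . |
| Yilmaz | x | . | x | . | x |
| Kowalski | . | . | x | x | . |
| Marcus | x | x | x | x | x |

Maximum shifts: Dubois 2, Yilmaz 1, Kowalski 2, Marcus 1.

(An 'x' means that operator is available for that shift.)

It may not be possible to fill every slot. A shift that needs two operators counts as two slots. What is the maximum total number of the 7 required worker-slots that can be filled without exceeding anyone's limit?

Total capacity across all operators is 2+1+2+1 = 6, and 7 slots are needed, so at most 6 can be filled.
An assignment achieving 6: Mon afternoon→Dubois, Mon evening→Dubois+Marcus, Tue morning→Kowalski, Tue afternoon→Kowalski, Tue evening→Yilmaz.
Loads: Dubois 2/2, Yilmaz 1/1, Kowalski 2/2, Marcus 1/1.

6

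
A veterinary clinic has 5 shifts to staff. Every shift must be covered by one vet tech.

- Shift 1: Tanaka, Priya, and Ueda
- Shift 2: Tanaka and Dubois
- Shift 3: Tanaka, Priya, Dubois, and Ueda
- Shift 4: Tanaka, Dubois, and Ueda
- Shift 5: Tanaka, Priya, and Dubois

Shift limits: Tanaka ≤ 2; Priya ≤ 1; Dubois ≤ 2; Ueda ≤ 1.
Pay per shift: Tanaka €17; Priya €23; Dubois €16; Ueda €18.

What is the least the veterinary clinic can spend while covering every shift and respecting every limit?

€84

Picking the cheapest available vet tech for each shift independently would cost €81, but that ignores the shift limits.
An optimal schedule: Shift 1→Tanaka, Shift 2→Dubois, Shift 3→Ueda, Shift 4→Dubois, Shift 5→Tanaka.
Total: 17 + 16 + 18 + 16 + 17 = €84.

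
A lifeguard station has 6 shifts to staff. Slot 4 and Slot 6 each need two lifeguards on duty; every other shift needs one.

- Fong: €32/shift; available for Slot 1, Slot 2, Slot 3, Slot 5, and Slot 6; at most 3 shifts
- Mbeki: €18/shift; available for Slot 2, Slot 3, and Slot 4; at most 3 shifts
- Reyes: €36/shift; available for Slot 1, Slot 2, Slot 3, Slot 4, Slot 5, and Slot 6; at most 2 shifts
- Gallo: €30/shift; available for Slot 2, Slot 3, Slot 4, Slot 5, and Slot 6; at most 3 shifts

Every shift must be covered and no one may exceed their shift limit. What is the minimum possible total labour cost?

Picking the cheapest available lifeguard for each shift independently would cost €208, and that bound is achievable.
An optimal schedule: Slot 1→Fong, Slot 2→Mbeki, Slot 3→Mbeki, Slot 4→Mbeki+Gallo, Slot 5→Gallo, Slot 6→Gallo+Fong.
Total: 32 + 18 + 18 + 18 + 30 + 30 + 30 + 32 = €208.

€208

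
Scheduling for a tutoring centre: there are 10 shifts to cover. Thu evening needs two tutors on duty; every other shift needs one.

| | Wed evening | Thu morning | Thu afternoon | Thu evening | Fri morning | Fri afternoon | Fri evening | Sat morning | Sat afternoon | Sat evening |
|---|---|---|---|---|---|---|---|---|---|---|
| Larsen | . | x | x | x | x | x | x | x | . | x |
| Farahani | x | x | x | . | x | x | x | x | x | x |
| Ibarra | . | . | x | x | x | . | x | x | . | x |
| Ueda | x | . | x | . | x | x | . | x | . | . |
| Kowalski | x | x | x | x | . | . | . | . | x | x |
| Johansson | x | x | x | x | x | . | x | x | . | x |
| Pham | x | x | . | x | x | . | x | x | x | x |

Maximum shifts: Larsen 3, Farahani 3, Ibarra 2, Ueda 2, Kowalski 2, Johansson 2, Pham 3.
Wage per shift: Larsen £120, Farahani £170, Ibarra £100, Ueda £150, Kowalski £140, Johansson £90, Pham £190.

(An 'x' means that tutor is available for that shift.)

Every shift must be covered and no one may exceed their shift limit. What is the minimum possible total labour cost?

Picking the cheapest available tutor for each shift independently would cost £1080, but that ignores the shift limits.
An optimal schedule: Wed evening→Johansson, Thu morning→Johansson, Thu afternoon→Ibarra, Thu evening→Larsen+Kowalski, Fri morning→Ueda, Fri afternoon→Larsen, Fri evening→Ibarra, Sat morning→Ueda, Sat afternoon→Kowalski, Sat evening→Larsen.
Total: 90 + 90 + 100 + 120 + 140 + 150 + 120 + 100 + 150 + 140 + 120 = £1320.

£1320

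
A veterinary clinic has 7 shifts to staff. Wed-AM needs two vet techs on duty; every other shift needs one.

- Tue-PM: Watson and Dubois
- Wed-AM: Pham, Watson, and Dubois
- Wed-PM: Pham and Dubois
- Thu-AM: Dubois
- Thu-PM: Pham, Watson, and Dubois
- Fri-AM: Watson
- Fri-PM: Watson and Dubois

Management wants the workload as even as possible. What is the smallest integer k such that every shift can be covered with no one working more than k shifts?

3

With 3 vet techs and 8 worker-slots to fill, someone must work at least ⌈8/3⌉ = 3 shifts, so k ≥ 3.
k = 3 works: Tue-PM→Watson, Wed-AM→Pham+Dubois, Wed-PM→Pham, Thu-AM→Dubois, Thu-PM→Pham, Fri-AM→Watson, Fri-PM→Watson.
Loads: Pham 3, Watson 3, Dubois 2 — all ≤ 3.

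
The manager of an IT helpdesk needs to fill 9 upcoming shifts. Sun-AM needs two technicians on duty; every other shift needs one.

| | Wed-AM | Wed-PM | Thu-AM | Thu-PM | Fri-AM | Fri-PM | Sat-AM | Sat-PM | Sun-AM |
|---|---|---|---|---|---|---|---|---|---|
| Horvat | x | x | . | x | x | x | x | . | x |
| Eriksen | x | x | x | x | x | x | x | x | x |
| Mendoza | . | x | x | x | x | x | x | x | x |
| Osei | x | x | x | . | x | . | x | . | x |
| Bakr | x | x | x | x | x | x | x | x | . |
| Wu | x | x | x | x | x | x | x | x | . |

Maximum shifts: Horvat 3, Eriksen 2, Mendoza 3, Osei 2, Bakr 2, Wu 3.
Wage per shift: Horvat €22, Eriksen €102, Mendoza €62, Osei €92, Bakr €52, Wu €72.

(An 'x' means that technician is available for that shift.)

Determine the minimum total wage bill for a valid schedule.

€500

Picking the cheapest available technician for each shift independently would cost €320, but that ignores the shift limits.
An optimal schedule: Wed-AM→Horvat, Wed-PM→Mendoza, Thu-AM→Bakr, Thu-PM→Horvat, Fri-AM→Wu, Fri-PM→Mendoza, Sat-AM→Wu, Sat-PM→Bakr, Sun-AM→Horvat+Mendoza.
Total: 22 + 62 + 52 + 22 + 72 + 62 + 72 + 52 + 22 + 62 = €500.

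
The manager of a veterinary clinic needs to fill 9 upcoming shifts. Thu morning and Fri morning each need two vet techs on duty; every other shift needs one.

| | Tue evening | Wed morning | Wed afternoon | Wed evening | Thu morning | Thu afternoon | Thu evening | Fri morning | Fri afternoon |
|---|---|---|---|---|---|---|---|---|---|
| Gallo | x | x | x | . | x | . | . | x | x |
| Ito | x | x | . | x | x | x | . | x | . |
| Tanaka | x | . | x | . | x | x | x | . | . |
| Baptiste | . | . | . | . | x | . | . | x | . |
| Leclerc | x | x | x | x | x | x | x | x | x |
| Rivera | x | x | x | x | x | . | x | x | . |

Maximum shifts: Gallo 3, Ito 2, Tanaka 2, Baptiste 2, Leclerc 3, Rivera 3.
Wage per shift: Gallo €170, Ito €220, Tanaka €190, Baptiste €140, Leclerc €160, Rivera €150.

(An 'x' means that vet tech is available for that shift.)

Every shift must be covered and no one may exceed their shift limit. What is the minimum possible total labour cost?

€1720

Picking the cheapest available vet tech for each shift independently would cost €1650, but that ignores the shift limits.
An optimal schedule: Tue evening→Gallo, Wed morning→Rivera, Wed afternoon→Leclerc, Wed evening→Rivera, Thu morning→Baptiste+Gallo, Thu afternoon→Leclerc, Thu evening→Rivera, Fri morning→Baptiste+Gallo, Fri afternoon→Leclerc.
Total: 170 + 150 + 160 + 150 + 140 + 170 + 160 + 150 + 140 + 170 + 160 = €1720.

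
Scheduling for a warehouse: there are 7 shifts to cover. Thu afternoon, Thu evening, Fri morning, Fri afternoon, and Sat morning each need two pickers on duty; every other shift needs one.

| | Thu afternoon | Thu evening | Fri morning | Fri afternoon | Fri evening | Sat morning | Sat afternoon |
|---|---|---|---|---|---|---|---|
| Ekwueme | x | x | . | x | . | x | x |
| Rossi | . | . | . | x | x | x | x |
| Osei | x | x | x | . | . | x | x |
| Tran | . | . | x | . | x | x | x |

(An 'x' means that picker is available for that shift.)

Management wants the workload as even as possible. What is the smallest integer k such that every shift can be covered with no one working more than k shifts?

With 4 pickers and 12 worker-slots to fill, someone must work at least ⌈12/4⌉ = 3 shifts, so k ≥ 3.
k = 3 works: Thu afternoon→Ekwueme+Osei, Thu evening→Ekwueme+Osei, Fri morning→Osei+Tran, Fri afternoon→Ekwueme+Rossi, Fri evening→Rossi, Sat morning→Rossi+Tran, Sat afternoon→Tran.
Loads: Ekwueme 3, Rossi 3, Osei 3, Tran 3 — all ≤ 3.

3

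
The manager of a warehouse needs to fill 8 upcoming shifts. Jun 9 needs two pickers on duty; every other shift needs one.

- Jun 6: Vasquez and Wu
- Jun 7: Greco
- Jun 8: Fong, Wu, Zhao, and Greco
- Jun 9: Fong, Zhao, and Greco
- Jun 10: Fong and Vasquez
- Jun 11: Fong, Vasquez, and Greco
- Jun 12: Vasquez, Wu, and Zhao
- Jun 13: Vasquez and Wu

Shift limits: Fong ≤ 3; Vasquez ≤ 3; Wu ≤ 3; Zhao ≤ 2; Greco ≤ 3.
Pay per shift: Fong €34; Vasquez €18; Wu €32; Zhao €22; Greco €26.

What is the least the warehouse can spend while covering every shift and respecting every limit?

Jun 7 can only be covered by Greco, so that assignment is forced.
Picking the cheapest available picker for each shift independently would cost €186, but that ignores the shift limits.
An optimal schedule: Jun 6→Vasquez, Jun 7→Greco, Jun 8→Wu, Jun 9→Zhao+Greco, Jun 10→Vasquez, Jun 11→Greco, Jun 12→Zhao, Jun 13→Vasquez.
Total: 18 + 26 + 32 + 22 + 26 + 18 + 26 + 22 + 18 = €208.

€208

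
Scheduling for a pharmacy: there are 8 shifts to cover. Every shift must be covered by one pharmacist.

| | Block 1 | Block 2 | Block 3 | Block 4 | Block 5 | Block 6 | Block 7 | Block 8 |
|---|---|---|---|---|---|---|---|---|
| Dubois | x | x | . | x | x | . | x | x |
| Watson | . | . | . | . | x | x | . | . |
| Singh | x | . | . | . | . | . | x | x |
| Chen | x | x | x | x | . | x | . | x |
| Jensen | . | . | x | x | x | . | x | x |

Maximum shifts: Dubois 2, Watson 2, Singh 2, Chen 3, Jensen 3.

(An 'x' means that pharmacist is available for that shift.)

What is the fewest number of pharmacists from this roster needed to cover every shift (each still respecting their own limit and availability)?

3

8 slots to fill and no one can take more than 3, so at least ⌈8/3⌉ = 3 pharmacists are needed.
Dubois, Chen, and Jensen alone can cover everything: Block 1→Dubois, Block 2→Dubois, Block 3→Chen, Block 4→Chen, Block 5→Jensen, Block 6→Chen, Block 7→Jensen, Block 8→Jensen.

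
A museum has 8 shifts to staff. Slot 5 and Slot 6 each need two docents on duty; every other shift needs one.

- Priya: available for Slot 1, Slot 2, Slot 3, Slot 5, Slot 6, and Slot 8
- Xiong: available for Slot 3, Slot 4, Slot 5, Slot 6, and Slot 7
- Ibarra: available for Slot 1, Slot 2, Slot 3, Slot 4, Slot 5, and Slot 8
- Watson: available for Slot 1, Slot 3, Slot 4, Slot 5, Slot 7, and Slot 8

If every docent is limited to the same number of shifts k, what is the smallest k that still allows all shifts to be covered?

3

With 4 docents and 10 worker-slots to fill, someone must work at least ⌈10/4⌉ = 3 shifts, so k ≥ 3.
k = 3 works: Slot 1→Priya, Slot 2→Priya, Slot 3→Ibarra, Slot 4→Xiong, Slot 5→Ibarra+Watson, Slot 6→Priya+Xiong, Slot 7→Xiong, Slot 8→Ibarra.
Loads: Priya 3, Xiong 3, Ibarra 3, Watson 1 — all ≤ 3.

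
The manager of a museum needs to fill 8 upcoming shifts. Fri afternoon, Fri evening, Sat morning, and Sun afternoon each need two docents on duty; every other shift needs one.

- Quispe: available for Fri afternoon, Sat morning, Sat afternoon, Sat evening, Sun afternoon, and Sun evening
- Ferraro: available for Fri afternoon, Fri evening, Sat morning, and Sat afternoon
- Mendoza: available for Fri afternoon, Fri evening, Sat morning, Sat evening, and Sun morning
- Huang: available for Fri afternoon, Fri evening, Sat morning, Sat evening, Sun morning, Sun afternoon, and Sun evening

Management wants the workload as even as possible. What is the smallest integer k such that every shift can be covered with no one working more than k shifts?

3

With 4 docents and 12 worker-slots to fill, someone must work at least ⌈12/4⌉ = 3 shifts, so k ≥ 3.
k = 3 works: Fri afternoon→Ferraro+Huang, Fri evening→Ferraro+Mendoza, Sat morning→Ferraro+Huang, Sat afternoon→Quispe, Sat evening→Mendoza, Sun morning→Mendoza, Sun afternoon→Quispe+Huang, Sun evening→Quispe.
Loads: Quispe 3, Ferraro 3, Mendoza 3, Huang 3 — all ≤ 3.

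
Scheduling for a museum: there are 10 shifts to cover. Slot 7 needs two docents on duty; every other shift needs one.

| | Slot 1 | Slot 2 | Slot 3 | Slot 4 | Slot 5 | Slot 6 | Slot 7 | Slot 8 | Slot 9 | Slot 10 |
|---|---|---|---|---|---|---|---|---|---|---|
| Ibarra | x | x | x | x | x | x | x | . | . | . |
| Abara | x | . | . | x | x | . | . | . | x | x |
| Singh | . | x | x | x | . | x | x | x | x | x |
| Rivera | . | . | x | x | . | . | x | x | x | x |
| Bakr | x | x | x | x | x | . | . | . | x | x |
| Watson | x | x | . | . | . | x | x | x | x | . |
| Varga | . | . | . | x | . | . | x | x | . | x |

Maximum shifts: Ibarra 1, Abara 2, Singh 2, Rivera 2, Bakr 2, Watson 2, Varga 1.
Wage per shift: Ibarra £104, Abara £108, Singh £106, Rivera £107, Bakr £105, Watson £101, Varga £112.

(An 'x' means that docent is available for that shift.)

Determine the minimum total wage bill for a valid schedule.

Picking the cheapest available docent for each shift independently would cost £1127, but that ignores the shift limits.
An optimal schedule: Slot 1→Watson, Slot 2→Bakr, Slot 3→Bakr, Slot 4→Abara, Slot 5→Ibarra, Slot 6→Watson, Slot 7→Singh+Rivera, Slot 8→Singh, Slot 9→Rivera, Slot 10→Abara.
Total: 101 + 105 + 105 + 108 + 104 + 101 + 106 + 107 + 106 + 107 + 108 = £1158.

£1158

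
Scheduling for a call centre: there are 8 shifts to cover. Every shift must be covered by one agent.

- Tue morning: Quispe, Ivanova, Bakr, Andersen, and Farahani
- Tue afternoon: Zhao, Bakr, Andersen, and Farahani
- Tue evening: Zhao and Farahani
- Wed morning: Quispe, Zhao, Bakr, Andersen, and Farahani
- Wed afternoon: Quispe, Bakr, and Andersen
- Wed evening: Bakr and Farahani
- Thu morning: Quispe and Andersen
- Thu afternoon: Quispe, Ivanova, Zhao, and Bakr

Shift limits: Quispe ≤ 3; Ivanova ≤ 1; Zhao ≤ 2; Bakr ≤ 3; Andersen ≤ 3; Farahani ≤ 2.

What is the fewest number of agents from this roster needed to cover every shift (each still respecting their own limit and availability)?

8 slots to fill and no one can take more than 3, so at least ⌈8/3⌉ = 3 agents are needed.
Quispe, Zhao, and Bakr alone can cover everything: Tue morning→Quispe, Tue afternoon→Zhao, Tue evening→Zhao, Wed morning→Bakr, Wed afternoon→Quispe, Wed evening→Bakr, Thu morning→Quispe, Thu afternoon→Bakr.

3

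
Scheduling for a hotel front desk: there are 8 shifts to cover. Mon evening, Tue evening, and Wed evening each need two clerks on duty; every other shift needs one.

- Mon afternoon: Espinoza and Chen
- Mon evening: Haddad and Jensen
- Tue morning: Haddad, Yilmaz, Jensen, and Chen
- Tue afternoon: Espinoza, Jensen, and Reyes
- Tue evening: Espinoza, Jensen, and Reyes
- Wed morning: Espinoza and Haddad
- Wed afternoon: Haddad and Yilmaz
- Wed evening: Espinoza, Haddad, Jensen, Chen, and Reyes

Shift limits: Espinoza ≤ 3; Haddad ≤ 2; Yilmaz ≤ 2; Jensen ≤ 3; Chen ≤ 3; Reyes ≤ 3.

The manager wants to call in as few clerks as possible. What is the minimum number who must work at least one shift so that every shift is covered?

4

11 slots to fill and no one can take more than 3, so at least ⌈11/3⌉ = 4 clerks are needed.
Espinoza, Haddad, Jensen, and Chen alone can cover everything: Mon afternoon→Chen, Mon evening→Haddad+Jensen, Tue morning→Chen, Tue afternoon→Espinoza, Tue evening→Espinoza+Jensen, Wed morning→Espinoza, Wed afternoon→Haddad, Wed evening→Jensen+Chen.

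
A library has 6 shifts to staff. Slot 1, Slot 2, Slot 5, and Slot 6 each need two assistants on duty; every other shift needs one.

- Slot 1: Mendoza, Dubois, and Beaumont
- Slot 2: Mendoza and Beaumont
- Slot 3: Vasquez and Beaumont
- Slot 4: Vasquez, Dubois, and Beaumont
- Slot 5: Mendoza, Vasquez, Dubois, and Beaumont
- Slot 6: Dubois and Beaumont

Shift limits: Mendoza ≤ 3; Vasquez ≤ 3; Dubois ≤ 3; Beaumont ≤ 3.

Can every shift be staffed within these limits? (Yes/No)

Slot 2 can only be covered by Mendoza and Beaumont, so that assignment is forced.
Slot 6 can only be covered by Dubois and Beaumont, so that assignment is forced.
One valid schedule: Slot 1→Mendoza+Dubois, Slot 2→Mendoza+Beaumont, Slot 3→Vasquez, Slot 4→Vasquez, Slot 5→Mendoza+Vasquez, Slot 6→Dubois+Beaumont.
Loads: Mendoza 3/3, Vasquez 3/3, Dubois 2/3, Beaumont 2/3 — all within limits.

Yes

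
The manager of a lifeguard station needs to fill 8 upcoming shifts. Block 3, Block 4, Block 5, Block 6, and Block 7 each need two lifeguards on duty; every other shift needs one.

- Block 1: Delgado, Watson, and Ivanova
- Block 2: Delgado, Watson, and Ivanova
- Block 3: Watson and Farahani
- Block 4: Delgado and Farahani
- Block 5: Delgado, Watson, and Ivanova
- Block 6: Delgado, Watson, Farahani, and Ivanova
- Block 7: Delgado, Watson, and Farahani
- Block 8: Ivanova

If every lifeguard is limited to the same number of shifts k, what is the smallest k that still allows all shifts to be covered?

4

With 4 lifeguards and 13 worker-slots to fill, someone must work at least ⌈13/4⌉ = 4 shifts, so k ≥ 4.
k = 4 works: Block 1→Delgado, Block 2→Delgado, Block 3→Watson+Farahani, Block 4→Delgado+Farahani, Block 5→Delgado+Watson, Block 6→Watson+Farahani, Block 7→Watson+Farahani, Block 8→Ivanova.
Loads: Delgado 4, Watson 4, Farahani 4, Ivanova 1 — all ≤ 4.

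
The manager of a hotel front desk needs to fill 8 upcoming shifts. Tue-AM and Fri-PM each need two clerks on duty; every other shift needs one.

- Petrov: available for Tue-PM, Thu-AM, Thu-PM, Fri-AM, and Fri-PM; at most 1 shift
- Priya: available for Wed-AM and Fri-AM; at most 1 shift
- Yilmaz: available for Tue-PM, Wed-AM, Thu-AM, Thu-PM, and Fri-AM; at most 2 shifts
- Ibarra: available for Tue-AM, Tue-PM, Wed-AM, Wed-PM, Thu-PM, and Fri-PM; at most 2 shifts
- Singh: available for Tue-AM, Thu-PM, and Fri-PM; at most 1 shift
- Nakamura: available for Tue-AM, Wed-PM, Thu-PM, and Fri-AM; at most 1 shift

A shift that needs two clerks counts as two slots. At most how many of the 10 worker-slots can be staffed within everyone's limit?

8

Total capacity across all clerks is 1+1+2+2+1+1 = 8, and 10 slots are needed, so at most 8 can be filled.
An assignment achieving 8: Tue-AM→Ibarra+Singh, Tue-PM→Yilmaz, Wed-AM→Priya, Wed-PM→Ibarra, Thu-AM→Petrov, Thu-PM→Nakamura, Fri-AM→Yilmaz.
Loads: Petrov 1/1, Priya 1/1, Yilmaz 2/2, Ibarra 2/2, Singh 1/1, Nakamura 1/1.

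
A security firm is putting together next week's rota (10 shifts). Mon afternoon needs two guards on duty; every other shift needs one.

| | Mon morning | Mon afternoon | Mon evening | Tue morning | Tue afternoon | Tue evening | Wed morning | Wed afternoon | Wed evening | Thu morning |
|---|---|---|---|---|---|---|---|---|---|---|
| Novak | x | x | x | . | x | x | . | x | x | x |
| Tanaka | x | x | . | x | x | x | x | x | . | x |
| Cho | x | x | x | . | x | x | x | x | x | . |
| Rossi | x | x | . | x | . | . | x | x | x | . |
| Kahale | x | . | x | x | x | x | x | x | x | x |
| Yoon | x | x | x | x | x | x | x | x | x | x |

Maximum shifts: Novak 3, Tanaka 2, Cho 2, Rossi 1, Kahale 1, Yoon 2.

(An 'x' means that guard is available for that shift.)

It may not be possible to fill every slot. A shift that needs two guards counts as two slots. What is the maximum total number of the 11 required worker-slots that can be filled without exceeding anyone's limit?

11

Total capacity across all guards is 3+2+2+1+1+2 = 11, and 11 slots are needed, so at most 11 can be filled.
An assignment achieving 11: Mon morning→Yoon, Mon afternoon→Novak+Tanaka, Mon evening→Novak, Tue morning→Tanaka, Tue afternoon→Cho, Tue evening→Cho, Wed morning→Rossi, Wed afternoon→Yoon, Wed evening→Kahale, Thu morning→Novak.
Loads: Novak 3/3, Tanaka 2/2, Cho 2/2, Rossi 1/1, Kahale 1/1, Yoon 2/2.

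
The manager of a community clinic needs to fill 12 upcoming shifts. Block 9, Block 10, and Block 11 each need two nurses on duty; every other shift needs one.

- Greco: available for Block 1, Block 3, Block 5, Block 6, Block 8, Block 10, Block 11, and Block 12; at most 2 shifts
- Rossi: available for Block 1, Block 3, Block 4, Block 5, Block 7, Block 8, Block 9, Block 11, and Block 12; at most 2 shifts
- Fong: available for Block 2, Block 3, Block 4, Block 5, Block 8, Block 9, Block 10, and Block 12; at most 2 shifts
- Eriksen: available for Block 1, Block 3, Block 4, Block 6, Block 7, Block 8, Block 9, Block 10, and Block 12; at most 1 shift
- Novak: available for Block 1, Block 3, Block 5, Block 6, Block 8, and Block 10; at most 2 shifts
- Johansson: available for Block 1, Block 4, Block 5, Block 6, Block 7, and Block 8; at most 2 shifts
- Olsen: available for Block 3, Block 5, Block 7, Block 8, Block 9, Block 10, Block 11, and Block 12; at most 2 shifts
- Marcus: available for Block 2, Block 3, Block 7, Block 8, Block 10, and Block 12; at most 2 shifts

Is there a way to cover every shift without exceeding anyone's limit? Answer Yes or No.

One valid schedule: Block 1→Eriksen, Block 2→Fong, Block 3→Marcus, Block 4→Rossi, Block 5→Novak, Block 6→Greco, Block 7→Johansson, Block 8→Johansson, Block 9→Fong+Olsen, Block 10→Novak+Marcus, Block 11→Greco+Rossi, Block 12→Olsen.
Loads: Greco 2/2, Rossi 2/2, Fong 2/2, Eriksen 1/1, Novak 2/2, Johansson 2/2, Olsen 2/2, Marcus 2/2 — all within limits.

Yes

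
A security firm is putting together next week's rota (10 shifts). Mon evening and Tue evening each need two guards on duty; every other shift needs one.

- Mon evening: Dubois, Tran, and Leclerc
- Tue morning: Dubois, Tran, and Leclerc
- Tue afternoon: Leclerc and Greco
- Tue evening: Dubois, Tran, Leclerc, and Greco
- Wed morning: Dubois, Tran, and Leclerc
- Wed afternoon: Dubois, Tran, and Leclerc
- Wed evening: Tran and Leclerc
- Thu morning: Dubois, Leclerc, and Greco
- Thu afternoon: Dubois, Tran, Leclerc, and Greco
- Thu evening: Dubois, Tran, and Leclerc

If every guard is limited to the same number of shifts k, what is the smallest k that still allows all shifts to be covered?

3

With 4 guards and 12 worker-slots to fill, someone must work at least ⌈12/4⌉ = 3 shifts, so k ≥ 3.
k = 3 works: Mon evening→Dubois+Tran, Tue morning→Dubois, Tue afternoon→Leclerc, Tue evening→Leclerc+Greco, Wed morning→Dubois, Wed afternoon→Tran, Wed evening→Tran, Thu morning→Greco, Thu afternoon→Greco, Thu evening→Leclerc.
Loads: Dubois 3, Tran 3, Leclerc 3, Greco 3 — all ≤ 3.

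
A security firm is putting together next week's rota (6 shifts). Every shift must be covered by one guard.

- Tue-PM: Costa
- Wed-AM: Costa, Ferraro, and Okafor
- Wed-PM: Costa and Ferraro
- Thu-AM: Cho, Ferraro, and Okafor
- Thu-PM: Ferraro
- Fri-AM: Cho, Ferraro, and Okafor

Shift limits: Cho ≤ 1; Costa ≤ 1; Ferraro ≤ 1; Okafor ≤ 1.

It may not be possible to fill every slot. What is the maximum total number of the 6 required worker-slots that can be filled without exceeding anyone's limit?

4

Total capacity across all guards is 1+1+1+1 = 4, and 6 slots are needed, so at most 4 can be filled.
An assignment achieving 4: Tue-PM→Costa, Wed-AM→Okafor, Thu-AM→Cho, Thu-PM→Ferraro.
Loads: Cho 1/1, Costa 1/1, Ferraro 1/1, Okafor 1/1.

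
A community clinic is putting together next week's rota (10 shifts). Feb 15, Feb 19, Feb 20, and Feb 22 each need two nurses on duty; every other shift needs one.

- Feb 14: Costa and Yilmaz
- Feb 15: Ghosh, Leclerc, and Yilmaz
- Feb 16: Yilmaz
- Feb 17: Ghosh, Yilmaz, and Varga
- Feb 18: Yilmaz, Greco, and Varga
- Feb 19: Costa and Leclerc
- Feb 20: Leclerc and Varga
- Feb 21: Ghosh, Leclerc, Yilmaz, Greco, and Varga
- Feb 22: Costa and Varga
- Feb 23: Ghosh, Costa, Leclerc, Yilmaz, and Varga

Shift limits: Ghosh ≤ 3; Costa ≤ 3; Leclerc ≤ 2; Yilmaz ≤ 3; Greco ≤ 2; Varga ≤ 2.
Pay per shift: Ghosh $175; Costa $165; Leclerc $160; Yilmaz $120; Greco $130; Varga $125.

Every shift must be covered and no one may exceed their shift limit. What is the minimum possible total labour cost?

$2035

Feb 16 can only be covered by Yilmaz, so that assignment is forced.
Feb 19 can only be covered by Costa and Leclerc, so that assignment is forced.
Feb 20 can only be covered by Leclerc and Varga, so that assignment is forced.
Picking the cheapest available nurse for each shift independently would cost $1900, but that ignores the shift limits.
An optimal schedule: Feb 14→Yilmaz, Feb 15→Yilmaz+Ghosh, Feb 16→Yilmaz, Feb 17→Ghosh, Feb 18→Greco, Feb 19→Leclerc+Costa, Feb 20→Varga+Leclerc, Feb 21→Greco, Feb 22→Varga+Costa, Feb 23→Costa.
Total: 120 + 120 + 175 + 120 + 175 + 130 + 160 + 165 + 125 + 160 + 130 + 125 + 165 + 165 = $2035.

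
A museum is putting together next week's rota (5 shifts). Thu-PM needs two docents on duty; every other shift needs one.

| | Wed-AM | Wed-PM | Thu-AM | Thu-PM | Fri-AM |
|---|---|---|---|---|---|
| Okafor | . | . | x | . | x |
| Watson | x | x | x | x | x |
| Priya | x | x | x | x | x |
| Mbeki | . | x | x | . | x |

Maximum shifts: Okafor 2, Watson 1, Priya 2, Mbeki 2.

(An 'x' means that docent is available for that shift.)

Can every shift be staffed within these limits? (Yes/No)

Yes

Thu-PM can only be covered by Watson and Priya, so that assignment is forced.
One valid schedule: Wed-AM→Priya, Wed-PM→Mbeki, Thu-AM→Okafor, Thu-PM→Watson+Priya, Fri-AM→Okafor.
Loads: Okafor 2/2, Watson 1/1, Priya 2/2, Mbeki 1/2 — all within limits.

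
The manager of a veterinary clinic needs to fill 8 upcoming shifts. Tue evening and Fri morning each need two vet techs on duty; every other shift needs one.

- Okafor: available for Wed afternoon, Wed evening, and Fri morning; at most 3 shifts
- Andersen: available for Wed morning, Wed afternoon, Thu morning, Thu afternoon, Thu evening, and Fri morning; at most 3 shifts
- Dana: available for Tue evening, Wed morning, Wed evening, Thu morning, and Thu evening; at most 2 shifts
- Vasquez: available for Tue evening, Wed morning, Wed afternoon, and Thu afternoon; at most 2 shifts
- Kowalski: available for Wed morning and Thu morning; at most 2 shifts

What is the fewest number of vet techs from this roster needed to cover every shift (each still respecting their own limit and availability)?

4

10 slots to fill and no one can take more than 3, so at least ⌈10/3⌉ = 4 vet techs are needed.
Okafor, Andersen, Dana, and Vasquez alone can cover everything: Tue evening→Dana+Vasquez, Wed morning→Vasquez, Wed afternoon→Okafor, Wed evening→Okafor, Thu morning→Andersen, Thu afternoon→Andersen, Thu evening→Dana, Fri morning→Okafor+Andersen.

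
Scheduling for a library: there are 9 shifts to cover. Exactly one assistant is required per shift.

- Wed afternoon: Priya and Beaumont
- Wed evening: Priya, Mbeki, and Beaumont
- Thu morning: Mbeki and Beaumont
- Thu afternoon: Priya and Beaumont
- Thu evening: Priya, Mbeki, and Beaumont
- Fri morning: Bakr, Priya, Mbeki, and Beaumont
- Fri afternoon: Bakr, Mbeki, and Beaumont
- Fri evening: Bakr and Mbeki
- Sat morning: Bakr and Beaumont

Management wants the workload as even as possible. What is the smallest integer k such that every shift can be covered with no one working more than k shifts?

With 4 assistants and 9 worker-slots to fill, someone must work at least ⌈9/4⌉ = 3 shifts, so k ≥ 3.
k = 3 works: Wed afternoon→Priya, Wed evening→Priya, Thu morning→Mbeki, Thu afternoon→Priya, Thu evening→Mbeki, Fri morning→Mbeki, Fri afternoon→Bakr, Fri evening→Bakr, Sat morning→Bakr.
Loads: Bakr 3, Priya 3, Mbeki 3, Beaumont 0 — all ≤ 3.

3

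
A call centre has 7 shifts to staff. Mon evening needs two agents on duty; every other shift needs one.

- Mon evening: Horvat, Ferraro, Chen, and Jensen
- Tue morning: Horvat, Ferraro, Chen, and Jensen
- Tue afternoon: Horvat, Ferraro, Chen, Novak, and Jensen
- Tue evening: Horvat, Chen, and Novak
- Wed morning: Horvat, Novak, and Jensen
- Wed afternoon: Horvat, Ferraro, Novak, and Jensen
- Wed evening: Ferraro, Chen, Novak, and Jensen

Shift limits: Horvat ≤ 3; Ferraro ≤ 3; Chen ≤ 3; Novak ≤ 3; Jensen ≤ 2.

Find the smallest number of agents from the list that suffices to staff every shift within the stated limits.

3

8 slots to fill and no one can take more than 3, so at least ⌈8/3⌉ = 3 agents are needed.
Horvat, Ferraro, and Chen alone can cover everything: Mon evening→Ferraro+Chen, Tue morning→Ferraro, Tue afternoon→Chen, Tue evening→Horvat, Wed morning→Horvat, Wed afternoon→Horvat, Wed evening→Ferraro.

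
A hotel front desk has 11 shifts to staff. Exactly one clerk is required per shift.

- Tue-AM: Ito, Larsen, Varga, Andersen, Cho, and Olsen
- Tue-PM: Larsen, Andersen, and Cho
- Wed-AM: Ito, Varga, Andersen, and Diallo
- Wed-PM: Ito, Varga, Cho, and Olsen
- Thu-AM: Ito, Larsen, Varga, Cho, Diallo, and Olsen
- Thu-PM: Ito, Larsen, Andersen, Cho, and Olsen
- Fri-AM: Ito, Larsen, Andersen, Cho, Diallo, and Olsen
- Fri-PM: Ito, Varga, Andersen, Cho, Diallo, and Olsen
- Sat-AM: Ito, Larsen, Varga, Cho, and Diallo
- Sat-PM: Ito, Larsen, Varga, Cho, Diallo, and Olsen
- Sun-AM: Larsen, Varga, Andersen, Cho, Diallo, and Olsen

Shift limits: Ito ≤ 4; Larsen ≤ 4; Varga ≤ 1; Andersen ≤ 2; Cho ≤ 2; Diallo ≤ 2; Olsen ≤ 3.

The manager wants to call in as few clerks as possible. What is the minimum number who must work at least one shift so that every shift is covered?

11 slots to fill and no one can take more than 4, so at least ⌈11/4⌉ = 3 clerks are needed.
Ito, Larsen, and Olsen alone can cover everything: Tue-AM→Larsen, Tue-PM→Larsen, Wed-AM→Ito, Wed-PM→Ito, Thu-AM→Larsen, Thu-PM→Olsen, Fri-AM→Olsen, Fri-PM→Ito, Sat-AM→Ito, Sat-PM→Olsen, Sun-AM→Larsen.

3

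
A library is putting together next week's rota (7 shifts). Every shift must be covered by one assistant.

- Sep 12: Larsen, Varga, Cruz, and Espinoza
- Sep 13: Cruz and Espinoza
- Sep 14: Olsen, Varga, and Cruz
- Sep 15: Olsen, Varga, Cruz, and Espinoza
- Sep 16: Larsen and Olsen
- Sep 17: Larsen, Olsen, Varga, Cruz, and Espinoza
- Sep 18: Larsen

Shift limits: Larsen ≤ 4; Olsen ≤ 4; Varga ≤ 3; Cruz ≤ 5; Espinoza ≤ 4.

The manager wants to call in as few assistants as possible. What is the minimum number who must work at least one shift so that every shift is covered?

2

7 slots to fill and no one can take more than 5, so at least ⌈7/5⌉ = 2 assistants are needed.
Larsen and Cruz alone can cover everything: Sep 12→Larsen, Sep 13→Cruz, Sep 14→Cruz, Sep 15→Cruz, Sep 16→Larsen, Sep 17→Larsen, Sep 18→Larsen.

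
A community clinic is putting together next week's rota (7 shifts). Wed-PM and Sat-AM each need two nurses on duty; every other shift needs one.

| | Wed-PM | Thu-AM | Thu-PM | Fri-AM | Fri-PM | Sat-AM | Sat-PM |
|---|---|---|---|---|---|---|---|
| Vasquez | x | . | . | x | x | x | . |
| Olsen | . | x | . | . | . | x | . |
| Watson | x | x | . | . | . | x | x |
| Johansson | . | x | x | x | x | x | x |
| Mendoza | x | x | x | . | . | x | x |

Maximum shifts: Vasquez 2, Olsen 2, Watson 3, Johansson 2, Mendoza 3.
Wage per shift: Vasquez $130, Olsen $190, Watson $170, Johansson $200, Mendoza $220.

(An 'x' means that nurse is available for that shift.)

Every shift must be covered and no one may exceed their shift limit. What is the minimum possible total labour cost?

Picking the cheapest available nurse for each shift independently would cost $1400, but that ignores the shift limits.
An optimal schedule: Wed-PM→Vasquez+Watson, Thu-AM→Olsen, Thu-PM→Johansson, Fri-AM→Vasquez, Fri-PM→Johansson, Sat-AM→Watson+Olsen, Sat-PM→Watson.
Total: 130 + 170 + 190 + 200 + 130 + 200 + 170 + 190 + 170 = $1550.

$1550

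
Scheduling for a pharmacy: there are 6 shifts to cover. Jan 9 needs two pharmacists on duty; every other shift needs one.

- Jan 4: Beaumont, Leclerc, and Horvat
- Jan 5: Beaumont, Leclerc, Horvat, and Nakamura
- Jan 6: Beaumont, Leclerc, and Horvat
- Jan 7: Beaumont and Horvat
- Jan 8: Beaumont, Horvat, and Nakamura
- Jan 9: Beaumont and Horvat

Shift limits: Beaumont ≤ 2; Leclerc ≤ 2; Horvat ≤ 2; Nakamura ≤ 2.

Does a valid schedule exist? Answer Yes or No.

Jan 9 can only be covered by Beaumont and Horvat, so that assignment is forced.
One valid schedule: Jan 4→Leclerc, Jan 5→Nakamura, Jan 6→Leclerc, Jan 7→Beaumont, Jan 8→Horvat, Jan 9→Beaumont+Horvat.
Loads: Beaumont 2/2, Leclerc 2/2, Horvat 2/2, Nakamura 1/2 — all within limits.

Yes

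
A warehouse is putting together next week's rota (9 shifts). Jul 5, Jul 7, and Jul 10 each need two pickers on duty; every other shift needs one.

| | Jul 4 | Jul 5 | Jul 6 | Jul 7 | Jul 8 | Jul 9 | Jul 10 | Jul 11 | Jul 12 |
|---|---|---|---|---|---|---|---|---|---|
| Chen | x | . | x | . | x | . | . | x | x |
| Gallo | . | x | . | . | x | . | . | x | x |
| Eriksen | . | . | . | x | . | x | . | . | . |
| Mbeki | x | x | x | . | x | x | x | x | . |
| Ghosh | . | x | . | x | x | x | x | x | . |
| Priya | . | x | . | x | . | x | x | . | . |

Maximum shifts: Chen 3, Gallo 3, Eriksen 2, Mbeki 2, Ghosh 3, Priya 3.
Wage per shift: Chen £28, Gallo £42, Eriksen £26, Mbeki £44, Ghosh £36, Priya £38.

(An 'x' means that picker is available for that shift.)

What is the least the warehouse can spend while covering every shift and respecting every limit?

Picking the cheapest available picker for each shift independently would cost £376, but that ignores the shift limits.
An optimal schedule: Jul 4→Chen, Jul 5→Priya+Gallo, Jul 6→Chen, Jul 7→Eriksen+Priya, Jul 8→Ghosh, Jul 9→Eriksen, Jul 10→Ghosh+Priya, Jul 11→Ghosh, Jul 12→Chen.
Total: 28 + 38 + 42 + 28 + 26 + 38 + 36 + 26 + 36 + 38 + 36 + 28 = £400.

£400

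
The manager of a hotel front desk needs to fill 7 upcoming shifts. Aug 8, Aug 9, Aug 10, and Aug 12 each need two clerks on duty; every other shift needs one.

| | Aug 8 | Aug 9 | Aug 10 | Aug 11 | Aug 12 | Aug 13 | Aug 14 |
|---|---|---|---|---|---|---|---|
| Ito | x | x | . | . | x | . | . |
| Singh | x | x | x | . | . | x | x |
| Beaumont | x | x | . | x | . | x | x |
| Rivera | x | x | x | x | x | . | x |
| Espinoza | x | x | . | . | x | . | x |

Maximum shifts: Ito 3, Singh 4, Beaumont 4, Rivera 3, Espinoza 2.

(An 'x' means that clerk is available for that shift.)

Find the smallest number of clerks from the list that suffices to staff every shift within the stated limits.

11 slots to fill and no one can take more than 4, so at least ⌈11/4⌉ = 3 clerks are needed.
No set of 3 clerks can cover every shift (each such set leaves at least one shift with no one available or exceeds a cap).
Ito, Singh, Beaumont, and Rivera alone can cover everything: Aug 8→Ito+Singh, Aug 9→Ito+Beaumont, Aug 10→Singh+Rivera, Aug 11→Beaumont, Aug 12→Ito+Rivera, Aug 13→Singh, Aug 14→Singh.

4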